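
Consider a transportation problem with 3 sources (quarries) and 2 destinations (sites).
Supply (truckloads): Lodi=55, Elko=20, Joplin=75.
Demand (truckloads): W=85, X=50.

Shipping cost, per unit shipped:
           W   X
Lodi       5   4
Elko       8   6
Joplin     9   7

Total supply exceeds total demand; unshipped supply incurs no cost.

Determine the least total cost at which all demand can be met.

875

An optimal shipping plan:
  Lodi->W: 55 × 5 = 275
  Elko->W: 20 × 8 = 160
  Joplin->W: 10 × 9 = 90
  Joplin->X: 50 × 7 = 350
Total = 275 + 160 + 90 + 350 = 875.
(Supply check: Lodi ships 55; Elko ships 20; Joplin ships 60.)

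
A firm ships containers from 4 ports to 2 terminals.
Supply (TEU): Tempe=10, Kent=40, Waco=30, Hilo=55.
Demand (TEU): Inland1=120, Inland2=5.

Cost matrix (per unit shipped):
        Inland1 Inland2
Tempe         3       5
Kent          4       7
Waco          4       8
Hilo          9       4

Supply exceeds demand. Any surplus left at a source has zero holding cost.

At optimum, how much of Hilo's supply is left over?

An optimal plan:
  Tempe->Inland1: 10 × 3 = 30
  Kent->Inland1: 40 × 4 = 160
  Waco->Inland1: 30 × 4 = 120
  Hilo->Inland1: 40 × 9 = 360
  Hilo->Inland2: 5 × 4 = 20
Total cost = 690.
Hilo ships 45 of its 55, leaving 10.

10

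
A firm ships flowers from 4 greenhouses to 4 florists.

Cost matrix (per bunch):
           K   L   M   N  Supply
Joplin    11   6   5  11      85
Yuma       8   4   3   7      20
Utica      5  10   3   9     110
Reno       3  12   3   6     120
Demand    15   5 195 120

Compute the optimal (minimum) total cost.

1555

One minimum-cost allocation:
  Joplin to L: 5 bunches
  Joplin to M: 80 bunches
  Yuma to M: 5 bunches
  Yuma to N: 15 bunches
  Utica to M: 110 bunches
  Reno to K: 15 bunches
  Reno to N: 105 bunches
Total cost = 1555.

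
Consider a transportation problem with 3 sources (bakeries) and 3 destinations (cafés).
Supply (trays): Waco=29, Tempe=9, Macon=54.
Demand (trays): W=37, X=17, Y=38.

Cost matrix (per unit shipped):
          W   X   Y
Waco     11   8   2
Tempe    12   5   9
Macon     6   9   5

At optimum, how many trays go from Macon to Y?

9

Solving gives:
  Waco->Y: 29 × 2 = 58
  Tempe->X: 9 × 5 = 45
  Macon->W: 37 × 6 = 222
  Macon->X: 8 × 9 = 72
  Macon->Y: 9 × 5 = 45
Total cost = 442.
So Macon→Y carries 9 trays.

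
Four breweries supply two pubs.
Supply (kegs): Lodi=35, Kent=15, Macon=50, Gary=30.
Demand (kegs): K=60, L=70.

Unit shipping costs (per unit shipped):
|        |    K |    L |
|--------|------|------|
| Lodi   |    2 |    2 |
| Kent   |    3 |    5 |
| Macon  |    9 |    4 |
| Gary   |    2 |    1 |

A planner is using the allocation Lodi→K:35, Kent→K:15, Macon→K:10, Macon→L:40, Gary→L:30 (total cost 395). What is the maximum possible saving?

Current plan cost = 35·2 + 15·3 + 10·9 + 40·4 + 30·1 = 395.
Optimal plan:
  Lodi→K: 35 × 2 = 70
  Kent→K: 15 × 3 = 45
  Macon→L: 50 × 4 = 200
  Gary→K: 10 × 2 = 20
  Gary→L: 20 × 1 = 20
Optimal cost = 355.
Saving = 395 − 355 = 40.

40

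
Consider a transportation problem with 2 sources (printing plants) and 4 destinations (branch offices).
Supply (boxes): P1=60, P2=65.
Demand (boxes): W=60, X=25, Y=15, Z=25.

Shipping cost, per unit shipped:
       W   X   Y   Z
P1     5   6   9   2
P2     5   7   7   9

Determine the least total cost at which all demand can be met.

605

Optimal allocation:
  P1→W: 10 boxes
  P1→X: 25 boxes
  P1→Z: 25 boxes
  P2→W: 50 boxes
  P2→Y: 15 boxes
Total cost = 605.
(Supply check: P1 ships 60; P2 ships 65.)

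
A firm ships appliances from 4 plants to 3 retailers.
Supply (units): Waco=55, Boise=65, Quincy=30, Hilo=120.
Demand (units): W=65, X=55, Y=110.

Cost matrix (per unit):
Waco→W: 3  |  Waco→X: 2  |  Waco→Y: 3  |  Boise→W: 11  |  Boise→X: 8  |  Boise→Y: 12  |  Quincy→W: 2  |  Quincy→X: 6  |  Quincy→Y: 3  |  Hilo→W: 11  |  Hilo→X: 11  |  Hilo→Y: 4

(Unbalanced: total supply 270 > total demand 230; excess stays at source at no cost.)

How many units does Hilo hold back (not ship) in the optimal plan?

Minimum-cost shipments:
  Waco to W: 35 × 3 = 105
  Waco to X: 20 × 2 = 40
  Boise to X: 35 × 8 = 280
  Quincy to W: 30 × 2 = 60
  Hilo to Y: 110 × 4 = 440
Total cost = 925.
Hilo ships 110 of its 120, leaving 10.

10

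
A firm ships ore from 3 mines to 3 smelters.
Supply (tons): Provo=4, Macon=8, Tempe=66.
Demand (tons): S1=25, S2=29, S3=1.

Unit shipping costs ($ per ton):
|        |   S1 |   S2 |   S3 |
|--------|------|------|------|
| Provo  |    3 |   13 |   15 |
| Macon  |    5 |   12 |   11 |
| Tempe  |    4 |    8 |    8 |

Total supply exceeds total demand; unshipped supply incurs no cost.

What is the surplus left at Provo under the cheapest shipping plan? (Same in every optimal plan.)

Minimum-cost shipments:
  Provo to S1: 4 × $3 = $12
  Tempe to S1: 21 × $4 = $84
  Tempe to S2: 29 × $8 = $232
  Tempe to S3: 1 × $8 = $8
Total cost = $336.
Provo ships 4 of its 4, leaving 0.

0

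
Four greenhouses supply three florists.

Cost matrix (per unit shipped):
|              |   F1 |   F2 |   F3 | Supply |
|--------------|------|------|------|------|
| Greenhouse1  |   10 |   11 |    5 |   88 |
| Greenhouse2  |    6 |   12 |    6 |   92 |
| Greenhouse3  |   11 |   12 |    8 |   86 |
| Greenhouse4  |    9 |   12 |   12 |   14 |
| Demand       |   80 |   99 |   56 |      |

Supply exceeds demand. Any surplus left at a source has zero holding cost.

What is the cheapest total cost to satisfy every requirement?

1916

An optimal shipping plan:
  Greenhouse1–F2: 32 × 11 = 352
  Greenhouse1–F3: 56 × 5 = 280
  Greenhouse2–F1: 80 × 6 = 480
  Greenhouse3–F2: 67 × 12 = 804
Total = 352 + 280 + 480 + 804 = 1916.
(Supply check: Greenhouse1 ships 88; Greenhouse2 ships 80; Greenhouse3 ships 67; Greenhouse4 ships 0.)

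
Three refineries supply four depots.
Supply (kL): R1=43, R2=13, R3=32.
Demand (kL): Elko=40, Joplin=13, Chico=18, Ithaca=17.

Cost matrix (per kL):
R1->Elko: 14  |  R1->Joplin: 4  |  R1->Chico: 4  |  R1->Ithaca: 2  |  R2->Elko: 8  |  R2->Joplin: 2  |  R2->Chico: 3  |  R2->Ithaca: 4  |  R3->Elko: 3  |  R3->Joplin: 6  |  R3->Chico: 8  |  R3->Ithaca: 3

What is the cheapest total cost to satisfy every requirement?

A cheapest plan:
  R1–Joplin: 8 × 4 = 32
  R1–Chico: 18 × 4 = 72
  R1–Ithaca: 17 × 2 = 34
  R2–Elko: 8 × 8 = 64
  R2–Joplin: 5 × 2 = 10
  R3–Elko: 32 × 3 = 96
Total = 32 + 72 + 34 + 64 + 10 + 96 = 308.

308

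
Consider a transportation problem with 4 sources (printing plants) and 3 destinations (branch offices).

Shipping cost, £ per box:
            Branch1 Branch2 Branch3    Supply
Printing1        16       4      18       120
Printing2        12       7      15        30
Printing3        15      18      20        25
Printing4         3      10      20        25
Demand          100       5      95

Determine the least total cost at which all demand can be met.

2860

One minimum-cost allocation:
  Printing1->Branch1: 20 × £16 = £320
  Printing1->Branch2: 5 × £4 = £20
  Printing1->Branch3: 95 × £18 = £1710
  Printing2->Branch1: 30 × £12 = £360
  Printing3->Branch1: 25 × £15 = £375
  Printing4->Branch1: 25 × £3 = £75
Total = 320 + 20 + 1710 + 360 + 375 + 75 = £2860.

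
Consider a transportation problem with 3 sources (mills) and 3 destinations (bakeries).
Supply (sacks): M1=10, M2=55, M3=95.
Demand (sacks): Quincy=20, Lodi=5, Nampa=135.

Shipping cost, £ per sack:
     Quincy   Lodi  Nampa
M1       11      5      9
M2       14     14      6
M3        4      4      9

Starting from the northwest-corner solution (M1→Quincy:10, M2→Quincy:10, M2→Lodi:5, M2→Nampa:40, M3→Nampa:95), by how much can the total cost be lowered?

265

Current plan cost = 10·11 + 10·14 + 5·14 + 40·6 + 95·9 = £1415.
Optimal plan:
  M1–Nampa: 10 × £9 = £90
  M2–Nampa: 55 × £6 = £330
  M3–Quincy: 20 × £4 = £80
  M3–Lodi: 5 × £4 = £20
  M3–Nampa: 70 × £9 = £630
Optimal cost = £1150.
Saving = 1415 − 1150 = £265.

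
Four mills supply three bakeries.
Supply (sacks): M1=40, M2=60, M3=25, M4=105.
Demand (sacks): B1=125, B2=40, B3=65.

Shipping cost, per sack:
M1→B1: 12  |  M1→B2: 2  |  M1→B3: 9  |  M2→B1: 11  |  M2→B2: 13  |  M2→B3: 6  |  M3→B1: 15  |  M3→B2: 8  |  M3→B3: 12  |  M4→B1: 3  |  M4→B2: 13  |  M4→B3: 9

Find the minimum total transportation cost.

One minimum-cost allocation:
  M1→B2: 40 × 2 = 80
  M2→B3: 60 × 6 = 360
  M3→B1: 20 × 15 = 300
  M3→B3: 5 × 12 = 60
  M4→B1: 105 × 3 = 315
Total = 80 + 360 + 300 + 60 + 315 = 1115.
(Supply check: M1 ships 40; M2 ships 60; M3 ships 25; M4 ships 105.)

1115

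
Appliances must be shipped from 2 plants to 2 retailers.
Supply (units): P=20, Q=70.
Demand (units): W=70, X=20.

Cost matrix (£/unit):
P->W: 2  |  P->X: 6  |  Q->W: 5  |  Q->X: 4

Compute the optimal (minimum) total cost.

One minimum-cost allocation:
  P to W: 20 units
  Q to W: 50 units
  Q to X: 20 units
Total cost = £370.

370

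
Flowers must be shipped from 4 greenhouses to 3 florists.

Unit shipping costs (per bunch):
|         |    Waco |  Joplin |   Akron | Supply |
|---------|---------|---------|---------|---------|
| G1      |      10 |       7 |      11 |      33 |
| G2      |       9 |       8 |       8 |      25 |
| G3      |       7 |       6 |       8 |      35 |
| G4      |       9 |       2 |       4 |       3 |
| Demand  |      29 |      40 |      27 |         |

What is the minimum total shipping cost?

An optimal shipping plan:
  G1->Joplin: 33 × 7 = 231
  G2->Akron: 25 × 8 = 200
  G3->Waco: 29 × 7 = 203
  G3->Joplin: 6 × 6 = 36
  G4->Joplin: 1 × 2 = 2
  G4->Akron: 2 × 4 = 8
Total = 231 + 200 + 203 + 36 + 2 + 8 = 680.

680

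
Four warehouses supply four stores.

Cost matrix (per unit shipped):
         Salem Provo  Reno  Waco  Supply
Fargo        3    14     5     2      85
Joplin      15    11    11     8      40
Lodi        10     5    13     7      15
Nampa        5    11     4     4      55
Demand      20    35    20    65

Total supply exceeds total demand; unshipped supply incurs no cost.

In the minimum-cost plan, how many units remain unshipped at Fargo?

Minimum-cost shipments:
  Fargo->Salem: 20 × 3 = 60
  Fargo->Waco: 65 × 2 = 130
  Joplin->Provo: 20 × 11 = 220
  Lodi->Provo: 15 × 5 = 75
  Nampa->Reno: 20 × 4 = 80
Total cost = 565.
Fargo ships 85 of its 85, leaving 0.

0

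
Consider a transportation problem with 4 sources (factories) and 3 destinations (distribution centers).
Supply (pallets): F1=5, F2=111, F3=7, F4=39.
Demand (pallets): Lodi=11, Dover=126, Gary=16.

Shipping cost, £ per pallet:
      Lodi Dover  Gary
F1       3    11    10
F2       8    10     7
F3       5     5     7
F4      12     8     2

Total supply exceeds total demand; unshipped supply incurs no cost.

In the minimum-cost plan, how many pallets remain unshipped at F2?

9

An optimal plan:
  F1→Lodi: 5 × £3 = £15
  F2→Lodi: 6 × £8 = £48
  F2→Dover: 96 × £10 = £960
  F3→Dover: 7 × £5 = £35
  F4→Dover: 23 × £8 = £184
  F4→Gary: 16 × £2 = £32
Total cost = £1274.
F2 ships 102 of its 111, leaving 9.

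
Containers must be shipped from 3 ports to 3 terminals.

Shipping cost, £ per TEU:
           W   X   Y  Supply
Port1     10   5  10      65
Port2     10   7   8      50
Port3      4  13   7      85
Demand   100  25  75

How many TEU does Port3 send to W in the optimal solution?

The minimum-cost plan:
  Port1→W: 15 × £10 = £150
  Port1→X: 25 × £5 = £125
  Port1→Y: 25 × £10 = £250
  Port2→Y: 50 × £8 = £400
  Port3→W: 85 × £4 = £340
Total cost = £1265.
So Port3→W carries 85 TEU.

85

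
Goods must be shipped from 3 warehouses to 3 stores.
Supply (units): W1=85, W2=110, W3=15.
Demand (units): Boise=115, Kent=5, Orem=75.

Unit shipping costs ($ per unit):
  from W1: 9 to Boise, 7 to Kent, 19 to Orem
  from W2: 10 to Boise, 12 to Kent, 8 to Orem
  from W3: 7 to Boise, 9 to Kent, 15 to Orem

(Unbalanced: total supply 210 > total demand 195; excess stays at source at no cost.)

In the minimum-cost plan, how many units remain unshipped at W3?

0

Minimum-cost shipments:
  W1->Boise: 80 units
  W1->Kent: 5 units
  W2->Boise: 20 units
  W2->Orem: 75 units
  W3->Boise: 15 units
Total cost = $1660.
W3 ships 15 of its 15, leaving 0.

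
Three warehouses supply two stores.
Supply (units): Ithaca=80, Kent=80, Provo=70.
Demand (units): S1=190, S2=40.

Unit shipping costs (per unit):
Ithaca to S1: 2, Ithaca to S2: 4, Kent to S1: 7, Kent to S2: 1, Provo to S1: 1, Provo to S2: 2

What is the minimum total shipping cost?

550

Optimal allocation:
  Ithaca→S1: 80 × 2 = 160
  Kent→S1: 40 × 7 = 280
  Kent→S2: 40 × 1 = 40
  Provo→S1: 70 × 1 = 70
Total = 160 + 280 + 40 + 70 = 550.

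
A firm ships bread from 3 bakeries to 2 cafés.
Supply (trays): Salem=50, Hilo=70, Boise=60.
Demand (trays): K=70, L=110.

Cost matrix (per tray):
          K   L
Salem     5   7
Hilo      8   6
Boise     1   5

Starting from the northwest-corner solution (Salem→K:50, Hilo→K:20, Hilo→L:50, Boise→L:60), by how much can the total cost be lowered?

200

Current plan cost = 50·5 + 20·8 + 50·6 + 60·5 = 1010.
Optimal plan:
  Salem–K: 10 trays
  Salem–L: 40 trays
  Hilo–L: 70 trays
  Boise–K: 60 trays
Optimal cost = 810.
Saving = 1010 − 810 = 200.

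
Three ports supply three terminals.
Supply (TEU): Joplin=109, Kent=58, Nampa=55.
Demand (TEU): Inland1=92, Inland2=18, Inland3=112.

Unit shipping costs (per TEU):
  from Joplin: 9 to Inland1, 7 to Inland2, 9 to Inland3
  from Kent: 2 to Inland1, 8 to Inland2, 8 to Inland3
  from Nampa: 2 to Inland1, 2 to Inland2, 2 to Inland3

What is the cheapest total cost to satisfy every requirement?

Optimal allocation:
  Joplin to Inland2: 18 × 7 = 126
  Joplin to Inland3: 91 × 9 = 819
  Kent to Inland1: 58 × 2 = 116
  Nampa to Inland1: 34 × 2 = 68
  Nampa to Inland3: 21 × 2 = 42
Total = 126 + 819 + 116 + 68 + 42 = 1171.

1171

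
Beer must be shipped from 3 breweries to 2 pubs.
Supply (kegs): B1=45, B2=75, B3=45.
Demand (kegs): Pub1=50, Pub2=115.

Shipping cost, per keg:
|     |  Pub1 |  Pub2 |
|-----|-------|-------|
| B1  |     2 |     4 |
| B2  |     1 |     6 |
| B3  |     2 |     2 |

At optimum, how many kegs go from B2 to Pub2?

25

Optimal shipments:
  B1 to Pub2: 45 × 4 = 180
  B2 to Pub1: 50 × 1 = 50
  B2 to Pub2: 25 × 6 = 150
  B3 to Pub2: 45 × 2 = 90
Total cost = 470.
So B2→Pub2 carries 25 kegs.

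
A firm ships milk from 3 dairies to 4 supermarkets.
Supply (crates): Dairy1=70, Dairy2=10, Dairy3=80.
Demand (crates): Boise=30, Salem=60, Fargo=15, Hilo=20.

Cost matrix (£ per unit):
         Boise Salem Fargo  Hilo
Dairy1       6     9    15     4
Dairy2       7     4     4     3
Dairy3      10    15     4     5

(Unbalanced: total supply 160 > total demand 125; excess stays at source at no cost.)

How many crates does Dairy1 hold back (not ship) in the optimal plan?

Minimum-cost shipments:
  Dairy1 to Boise: 20 × £6 = £120
  Dairy1 to Salem: 50 × £9 = £450
  Dairy2 to Salem: 10 × £4 = £40
  Dairy3 to Boise: 10 × £10 = £100
  Dairy3 to Fargo: 15 × £4 = £60
  Dairy3 to Hilo: 20 × £5 = £100
Total cost = £870.
Dairy1 ships 70 of its 70, leaving 0.

0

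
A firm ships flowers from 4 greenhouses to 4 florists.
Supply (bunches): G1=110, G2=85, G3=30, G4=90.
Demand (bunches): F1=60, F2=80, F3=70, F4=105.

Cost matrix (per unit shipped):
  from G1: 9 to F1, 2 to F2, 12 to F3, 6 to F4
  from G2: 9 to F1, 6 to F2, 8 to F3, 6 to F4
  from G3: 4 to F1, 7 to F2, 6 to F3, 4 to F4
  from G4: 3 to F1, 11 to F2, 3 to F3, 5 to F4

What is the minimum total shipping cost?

Optimal allocation:
  G1–F2: 80 × 2 = 160
  G1–F4: 30 × 6 = 180
  G2–F3: 10 × 8 = 80
  G2–F4: 75 × 6 = 450
  G3–F1: 30 × 4 = 120
  G4–F1: 30 × 3 = 90
  G4–F3: 60 × 3 = 180
Total = 160 + 180 + 80 + 450 + 120 + 90 + 180 = 1260.

1260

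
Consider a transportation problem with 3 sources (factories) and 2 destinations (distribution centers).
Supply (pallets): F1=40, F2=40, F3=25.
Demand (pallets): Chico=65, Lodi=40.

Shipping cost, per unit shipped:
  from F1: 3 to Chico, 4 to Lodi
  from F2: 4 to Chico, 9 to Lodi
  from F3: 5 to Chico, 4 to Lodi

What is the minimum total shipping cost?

One minimum-cost allocation:
  F1 to Chico: 25 × 3 = 75
  F1 to Lodi: 15 × 4 = 60
  F2 to Chico: 40 × 4 = 160
  F3 to Lodi: 25 × 4 = 100
Total = 75 + 60 + 160 + 100 = 395.

395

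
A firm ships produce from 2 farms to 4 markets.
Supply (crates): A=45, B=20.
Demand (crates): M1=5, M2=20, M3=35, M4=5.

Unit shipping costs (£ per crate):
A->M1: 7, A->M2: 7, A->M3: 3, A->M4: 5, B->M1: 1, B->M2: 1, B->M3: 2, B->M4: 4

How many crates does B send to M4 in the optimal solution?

0

Optimal shipments:
  A->M1: 5 crates
  A->M3: 35 crates
  A->M4: 5 crates
  B->M2: 20 crates
Total cost = £185.
The route B→M4 is not used.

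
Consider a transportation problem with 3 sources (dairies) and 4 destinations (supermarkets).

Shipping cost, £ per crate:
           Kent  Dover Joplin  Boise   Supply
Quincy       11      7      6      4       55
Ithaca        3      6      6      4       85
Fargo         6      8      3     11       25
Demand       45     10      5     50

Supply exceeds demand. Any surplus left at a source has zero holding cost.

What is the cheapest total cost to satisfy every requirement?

410

An optimal shipping plan:
  Quincy–Boise: 50 × £4 = £200
  Ithaca–Kent: 45 × £3 = £135
  Ithaca–Dover: 10 × £6 = £60
  Fargo–Joplin: 5 × £3 = £15
Total = 200 + 135 + 60 + 15 = £410.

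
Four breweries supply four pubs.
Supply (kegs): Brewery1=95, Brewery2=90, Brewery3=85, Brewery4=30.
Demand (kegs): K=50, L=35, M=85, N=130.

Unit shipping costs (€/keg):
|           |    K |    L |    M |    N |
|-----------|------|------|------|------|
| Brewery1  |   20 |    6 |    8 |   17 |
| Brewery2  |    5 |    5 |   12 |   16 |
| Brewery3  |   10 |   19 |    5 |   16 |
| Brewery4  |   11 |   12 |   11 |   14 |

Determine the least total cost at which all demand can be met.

2965

An optimal shipping plan:
  Brewery1->L: 35 × €6 = €210
  Brewery1->N: 60 × €17 = €1020
  Brewery2->K: 50 × €5 = €250
  Brewery2->N: 40 × €16 = €640
  Brewery3->M: 85 × €5 = €425
  Brewery4->N: 30 × €14 = €420
Total = 210 + 1020 + 250 + 640 + 425 + 420 = €2965.
(Supply check: Brewery1 ships 95; Brewery2 ships 90; Brewery3 ships 85; Brewery4 ships 30.)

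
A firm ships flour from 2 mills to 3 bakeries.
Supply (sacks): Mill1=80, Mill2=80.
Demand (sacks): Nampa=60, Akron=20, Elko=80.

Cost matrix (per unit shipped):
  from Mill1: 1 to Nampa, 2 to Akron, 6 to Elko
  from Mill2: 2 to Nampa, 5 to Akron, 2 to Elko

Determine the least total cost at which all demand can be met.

260

One minimum-cost allocation:
  Mill1 to Nampa: 60 × 1 = 60
  Mill1 to Akron: 20 × 2 = 40
  Mill2 to Elko: 80 × 2 = 160
Total = 60 + 40 + 160 = 260.
(Supply check: Mill1 ships 80; Mill2 ships 80.)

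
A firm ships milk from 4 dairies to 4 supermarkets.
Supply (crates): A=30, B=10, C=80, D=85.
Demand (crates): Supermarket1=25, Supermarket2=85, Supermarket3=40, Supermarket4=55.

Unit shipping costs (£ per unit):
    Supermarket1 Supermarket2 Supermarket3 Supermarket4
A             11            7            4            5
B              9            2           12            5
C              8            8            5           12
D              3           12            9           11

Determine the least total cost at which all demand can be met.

1460

Optimal allocation:
  A->Supermarket4: 30 crates
  B->Supermarket2: 10 crates
  C->Supermarket2: 40 crates
  C->Supermarket3: 40 crates
  D->Supermarket1: 25 crates
  D->Supermarket2: 35 crates
  D->Supermarket4: 25 crates
Total cost = £1460.
(Supply check: A ships 30; B ships 10; C ships 80; D ships 85.)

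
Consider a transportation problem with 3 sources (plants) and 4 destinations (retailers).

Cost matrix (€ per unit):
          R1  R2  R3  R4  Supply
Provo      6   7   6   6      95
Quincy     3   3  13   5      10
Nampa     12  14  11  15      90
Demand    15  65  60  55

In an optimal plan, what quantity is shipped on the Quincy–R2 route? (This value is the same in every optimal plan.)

10

The minimum-cost plan:
  Provo–R2: 40 × €7 = €280
  Provo–R4: 55 × €6 = €330
  Quincy–R2: 10 × €3 = €30
  Nampa–R1: 15 × €12 = €180
  Nampa–R2: 15 × €14 = €210
  Nampa–R3: 60 × €11 = €660
Total cost = €1690.
So Quincy→R2 carries 10 units.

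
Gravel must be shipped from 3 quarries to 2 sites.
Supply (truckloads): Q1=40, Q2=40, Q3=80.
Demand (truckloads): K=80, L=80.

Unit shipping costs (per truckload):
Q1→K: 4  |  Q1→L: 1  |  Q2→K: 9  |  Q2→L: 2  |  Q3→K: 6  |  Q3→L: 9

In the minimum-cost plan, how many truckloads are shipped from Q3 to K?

Solving gives:
  Q1->L: 40 truckloads
  Q2->L: 40 truckloads
  Q3->K: 80 truckloads
Total cost = 600.
So Q3→K carries 80 truckloads.

80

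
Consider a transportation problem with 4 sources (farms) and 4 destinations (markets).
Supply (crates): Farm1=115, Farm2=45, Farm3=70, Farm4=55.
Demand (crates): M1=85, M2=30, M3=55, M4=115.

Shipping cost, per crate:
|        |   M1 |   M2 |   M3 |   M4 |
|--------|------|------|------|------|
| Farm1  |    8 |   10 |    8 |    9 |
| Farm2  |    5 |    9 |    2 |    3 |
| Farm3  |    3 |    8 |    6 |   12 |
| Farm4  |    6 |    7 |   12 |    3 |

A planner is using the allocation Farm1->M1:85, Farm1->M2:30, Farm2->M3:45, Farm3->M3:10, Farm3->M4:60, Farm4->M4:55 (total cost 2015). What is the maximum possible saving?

Current plan cost = 85·8 + 30·10 + 45·2 + 10·6 + 60·12 + 55·3 = 2015.
Optimal plan:
  Farm1 to M1: 15 × 8 = 120
  Farm1 to M2: 30 × 10 = 300
  Farm1 to M3: 10 × 8 = 80
  Farm1 to M4: 60 × 9 = 540
  Farm2 to M3: 45 × 2 = 90
  Farm3 to M1: 70 × 3 = 210
  Farm4 to M4: 55 × 3 = 165
Optimal cost = 1505.
Saving = 2015 − 1505 = 510.

510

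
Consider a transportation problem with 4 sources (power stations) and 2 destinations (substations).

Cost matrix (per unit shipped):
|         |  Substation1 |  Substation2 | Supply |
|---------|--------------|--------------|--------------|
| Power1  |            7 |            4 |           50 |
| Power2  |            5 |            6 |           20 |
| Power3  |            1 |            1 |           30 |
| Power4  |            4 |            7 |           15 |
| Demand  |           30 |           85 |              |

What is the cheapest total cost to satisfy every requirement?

395

One minimum-cost allocation:
  Power1->Substation2: 50 × 4 = 200
  Power2->Substation1: 15 × 5 = 75
  Power2->Substation2: 5 × 6 = 30
  Power3->Substation2: 30 × 1 = 30
  Power4->Substation1: 15 × 4 = 60
Total = 200 + 75 + 30 + 30 + 60 = 395.
(Supply check: Power1 ships 50; Power2 ships 20; Power3 ships 30; Power4 ships 15.)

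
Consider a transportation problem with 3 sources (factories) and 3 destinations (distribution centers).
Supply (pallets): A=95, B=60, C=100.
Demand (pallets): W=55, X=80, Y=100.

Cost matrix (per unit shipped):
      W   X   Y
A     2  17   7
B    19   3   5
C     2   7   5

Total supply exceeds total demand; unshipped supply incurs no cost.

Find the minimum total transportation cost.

970

Optimal allocation:
  A→W: 55 × 2 = 110
  A→Y: 20 × 7 = 140
  B→X: 60 × 3 = 180
  C→X: 20 × 7 = 140
  C→Y: 80 × 5 = 400
Total = 110 + 140 + 180 + 140 + 400 = 970.
(Supply check: A ships 75; B ships 60; C ships 100.)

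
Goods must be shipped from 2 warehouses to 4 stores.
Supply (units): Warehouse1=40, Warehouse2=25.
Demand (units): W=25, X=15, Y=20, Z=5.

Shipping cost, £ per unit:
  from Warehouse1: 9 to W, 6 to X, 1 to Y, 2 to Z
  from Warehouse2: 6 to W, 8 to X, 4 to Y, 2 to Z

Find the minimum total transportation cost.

270

Optimal allocation:
  Warehouse1→X: 15 × £6 = £90
  Warehouse1→Y: 20 × £1 = £20
  Warehouse1→Z: 5 × £2 = £10
  Warehouse2→W: 25 × £6 = £150
Total = 90 + 20 + 10 + 150 = £270.
(Supply check: Warehouse1 ships 40; Warehouse2 ships 25.)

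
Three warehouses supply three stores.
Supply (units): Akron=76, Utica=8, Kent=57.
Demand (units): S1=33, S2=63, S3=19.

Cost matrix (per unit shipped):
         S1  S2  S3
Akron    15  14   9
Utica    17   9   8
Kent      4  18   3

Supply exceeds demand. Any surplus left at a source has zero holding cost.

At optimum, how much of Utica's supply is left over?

An optimal plan:
  Akron to S2: 55 × 14 = 770
  Utica to S2: 8 × 9 = 72
  Kent to S1: 33 × 4 = 132
  Kent to S3: 19 × 3 = 57
Total cost = 1031.
Utica ships 8 of its 8, leaving 0.

0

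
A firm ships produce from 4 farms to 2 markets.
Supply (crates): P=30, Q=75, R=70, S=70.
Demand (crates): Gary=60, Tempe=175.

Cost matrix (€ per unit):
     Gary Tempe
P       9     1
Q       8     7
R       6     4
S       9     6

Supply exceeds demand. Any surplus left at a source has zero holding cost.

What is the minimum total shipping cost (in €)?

1245

Optimal allocation:
  P to Tempe: 30 crates
  Q to Gary: 60 crates
  Q to Tempe: 5 crates
  R to Tempe: 70 crates
  S to Tempe: 70 crates
Total cost = €1245.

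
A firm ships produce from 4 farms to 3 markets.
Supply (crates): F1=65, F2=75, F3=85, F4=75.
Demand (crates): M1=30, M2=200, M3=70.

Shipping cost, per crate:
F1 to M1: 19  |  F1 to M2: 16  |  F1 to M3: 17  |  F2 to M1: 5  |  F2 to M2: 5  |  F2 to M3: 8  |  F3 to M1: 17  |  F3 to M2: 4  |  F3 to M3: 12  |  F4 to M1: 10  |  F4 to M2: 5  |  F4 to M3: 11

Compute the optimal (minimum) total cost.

2210

An optimal shipping plan:
  F1 to M3: 65 × 17 = 1105
  F2 to M1: 30 × 5 = 150
  F2 to M2: 40 × 5 = 200
  F2 to M3: 5 × 8 = 40
  F3 to M2: 85 × 4 = 340
  F4 to M2: 75 × 5 = 375
Total = 1105 + 150 + 200 + 40 + 340 + 375 = 2210.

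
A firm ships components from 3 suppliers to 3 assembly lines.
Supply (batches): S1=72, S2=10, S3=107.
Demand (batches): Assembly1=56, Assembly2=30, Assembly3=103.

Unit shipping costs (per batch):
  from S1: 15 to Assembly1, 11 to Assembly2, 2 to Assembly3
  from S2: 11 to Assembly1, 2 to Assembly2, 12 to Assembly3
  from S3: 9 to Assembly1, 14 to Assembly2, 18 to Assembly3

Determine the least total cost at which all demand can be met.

Optimal allocation:
  S1 to Assembly3: 72 × 2 = 144
  S2 to Assembly2: 10 × 2 = 20
  S3 to Assembly1: 56 × 9 = 504
  S3 to Assembly2: 20 × 14 = 280
  S3 to Assembly3: 31 × 18 = 558
Total = 144 + 20 + 504 + 280 + 558 = 1506.
(Supply check: S1 ships 72; S2 ships 10; S3 ships 107.)

1506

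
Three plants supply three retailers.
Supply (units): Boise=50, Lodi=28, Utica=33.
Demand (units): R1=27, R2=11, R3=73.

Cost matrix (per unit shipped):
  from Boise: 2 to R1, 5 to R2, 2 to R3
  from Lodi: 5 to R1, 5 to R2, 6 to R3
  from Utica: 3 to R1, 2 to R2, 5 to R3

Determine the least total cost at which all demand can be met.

Optimal allocation:
  Boise→R3: 50 × 2 = 100
  Lodi→R1: 5 × 5 = 25
  Lodi→R3: 23 × 6 = 138
  Utica→R1: 22 × 3 = 66
  Utica→R2: 11 × 2 = 22
Total = 100 + 25 + 138 + 66 + 22 = 351.
(Supply check: Boise ships 50; Lodi ships 28; Utica ships 33.)

351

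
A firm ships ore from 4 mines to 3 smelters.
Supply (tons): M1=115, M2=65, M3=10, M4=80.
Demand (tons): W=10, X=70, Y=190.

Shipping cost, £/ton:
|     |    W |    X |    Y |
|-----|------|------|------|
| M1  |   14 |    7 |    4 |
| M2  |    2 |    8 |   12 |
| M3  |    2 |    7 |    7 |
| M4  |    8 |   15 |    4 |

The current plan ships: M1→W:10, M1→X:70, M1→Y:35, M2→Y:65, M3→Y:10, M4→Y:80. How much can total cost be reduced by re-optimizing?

615

Current plan cost = 10·14 + 70·7 + 35·4 + 65·12 + 10·7 + 80·4 = £1940.
Optimal plan:
  M1 to X: 5 × £7 = £35
  M1 to Y: 110 × £4 = £440
  M2 to W: 10 × £2 = £20
  M2 to X: 55 × £8 = £440
  M3 to X: 10 × £7 = £70
  M4 to Y: 80 × £4 = £320
Optimal cost = £1325.
Saving = 1940 − 1325 = £615.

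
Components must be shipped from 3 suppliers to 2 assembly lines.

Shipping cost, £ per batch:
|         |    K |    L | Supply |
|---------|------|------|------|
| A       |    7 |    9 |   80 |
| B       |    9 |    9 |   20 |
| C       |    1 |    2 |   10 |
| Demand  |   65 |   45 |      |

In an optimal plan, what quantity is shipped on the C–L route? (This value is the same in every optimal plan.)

The minimum-cost plan:
  A→K: 65 × £7 = £455
  A→L: 15 × £9 = £135
  B→L: 20 × £9 = £180
  C→L: 10 × £2 = £20
Total cost = £790.
So C→L carries 10 batches.

10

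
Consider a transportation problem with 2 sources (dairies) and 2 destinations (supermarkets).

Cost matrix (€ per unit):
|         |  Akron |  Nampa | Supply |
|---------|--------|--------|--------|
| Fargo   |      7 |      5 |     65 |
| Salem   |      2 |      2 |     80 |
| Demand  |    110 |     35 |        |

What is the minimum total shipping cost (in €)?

A cheapest plan:
  Fargo->Akron: 30 × €7 = €210
  Fargo->Nampa: 35 × €5 = €175
  Salem->Akron: 80 × €2 = €160
Total = 210 + 175 + 160 = €545.

545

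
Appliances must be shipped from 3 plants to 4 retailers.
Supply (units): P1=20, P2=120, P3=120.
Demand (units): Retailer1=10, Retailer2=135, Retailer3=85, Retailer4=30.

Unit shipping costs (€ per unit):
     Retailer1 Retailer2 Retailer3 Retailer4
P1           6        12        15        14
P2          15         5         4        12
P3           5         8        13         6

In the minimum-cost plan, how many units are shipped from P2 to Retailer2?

35

Optimal shipments:
  P1–Retailer1: 10 × €6 = €60
  P1–Retailer2: 10 × €12 = €120
  P2–Retailer2: 35 × €5 = €175
  P2–Retailer3: 85 × €4 = €340
  P3–Retailer2: 90 × €8 = €720
  P3–Retailer4: 30 × €6 = €180
Total cost = €1595.
So P2→Retailer2 carries 35 units.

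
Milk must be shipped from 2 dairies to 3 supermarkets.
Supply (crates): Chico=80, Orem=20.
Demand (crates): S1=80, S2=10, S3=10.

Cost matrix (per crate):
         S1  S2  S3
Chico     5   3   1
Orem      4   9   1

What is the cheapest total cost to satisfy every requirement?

420

An optimal shipping plan:
  Chico->S1: 60 crates
  Chico->S2: 10 crates
  Chico->S3: 10 crates
  Orem->S1: 20 crates
Total cost = 420.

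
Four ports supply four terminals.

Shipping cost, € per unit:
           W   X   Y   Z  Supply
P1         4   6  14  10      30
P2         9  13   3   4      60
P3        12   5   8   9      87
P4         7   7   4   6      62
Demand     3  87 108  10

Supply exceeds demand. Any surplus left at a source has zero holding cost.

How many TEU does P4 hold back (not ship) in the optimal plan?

Minimum-cost shipments:
  P1->W: 3 × €4 = €12
  P2->Y: 50 × €3 = €150
  P2->Z: 10 × €4 = €40
  P3->X: 87 × €5 = €435
  P4->Y: 58 × €4 = €232
Total cost = €869.
P4 ships 58 of its 62, leaving 4.

4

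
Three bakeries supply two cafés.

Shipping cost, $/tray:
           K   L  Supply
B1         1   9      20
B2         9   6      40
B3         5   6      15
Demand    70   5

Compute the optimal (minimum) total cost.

440

A cheapest plan:
  B1–K: 20 × $1 = $20
  B2–K: 35 × $9 = $315
  B2–L: 5 × $6 = $30
  B3–K: 15 × $5 = $75
Total = 20 + 315 + 30 + 75 = $440.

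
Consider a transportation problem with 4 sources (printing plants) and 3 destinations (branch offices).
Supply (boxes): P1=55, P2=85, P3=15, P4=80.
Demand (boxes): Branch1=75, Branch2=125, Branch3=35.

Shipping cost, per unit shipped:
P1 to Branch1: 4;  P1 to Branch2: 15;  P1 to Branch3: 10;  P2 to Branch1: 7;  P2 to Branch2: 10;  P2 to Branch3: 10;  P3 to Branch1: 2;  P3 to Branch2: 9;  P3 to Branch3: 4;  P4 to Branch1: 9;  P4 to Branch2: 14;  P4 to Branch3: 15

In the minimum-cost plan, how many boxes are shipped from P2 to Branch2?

65

Optimal shipments:
  P1->Branch1: 55 × 4 = 220
  P2->Branch2: 65 × 10 = 650
  P2->Branch3: 20 × 10 = 200
  P3->Branch3: 15 × 4 = 60
  P4->Branch1: 20 × 9 = 180
  P4->Branch2: 60 × 14 = 840
Total cost = 2150.
So P2→Branch2 carries 65 boxes.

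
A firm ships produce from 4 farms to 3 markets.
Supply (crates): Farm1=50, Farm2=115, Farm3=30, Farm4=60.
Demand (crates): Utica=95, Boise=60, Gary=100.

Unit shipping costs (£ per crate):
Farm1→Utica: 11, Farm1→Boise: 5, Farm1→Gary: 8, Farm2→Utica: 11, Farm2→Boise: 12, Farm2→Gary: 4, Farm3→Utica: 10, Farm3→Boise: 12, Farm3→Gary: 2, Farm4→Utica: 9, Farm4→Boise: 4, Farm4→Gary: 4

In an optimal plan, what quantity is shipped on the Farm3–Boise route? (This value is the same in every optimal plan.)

The minimum-cost plan:
  Farm1->Boise: 50 × £5 = £250
  Farm2->Utica: 45 × £11 = £495
  Farm2->Gary: 70 × £4 = £280
  Farm3->Gary: 30 × £2 = £60
  Farm4->Utica: 50 × £9 = £450
  Farm4->Boise: 10 × £4 = £40
Total cost = £1575.
The route Farm3→Boise is not used.

0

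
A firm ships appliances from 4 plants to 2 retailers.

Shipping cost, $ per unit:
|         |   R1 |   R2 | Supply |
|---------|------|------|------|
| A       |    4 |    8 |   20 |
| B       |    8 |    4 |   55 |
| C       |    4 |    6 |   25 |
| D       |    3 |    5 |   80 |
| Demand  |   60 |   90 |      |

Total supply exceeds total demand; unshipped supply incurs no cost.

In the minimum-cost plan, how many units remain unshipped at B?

Minimum-cost shipments:
  B to R2: 55 × $4 = $220
  C to R1: 15 × $4 = $60
  D to R1: 45 × $3 = $135
  D to R2: 35 × $5 = $175
Total cost = $590.
B ships 55 of its 55, leaving 0.

0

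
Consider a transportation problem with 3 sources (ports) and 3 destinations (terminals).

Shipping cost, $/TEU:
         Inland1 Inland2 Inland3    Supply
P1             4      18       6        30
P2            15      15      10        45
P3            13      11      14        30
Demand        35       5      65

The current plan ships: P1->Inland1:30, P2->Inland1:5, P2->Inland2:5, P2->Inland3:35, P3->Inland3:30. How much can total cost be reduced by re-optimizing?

Current plan cost = 30·4 + 5·15 + 5·15 + 35·10 + 30·14 = $1040.
Optimal plan:
  P1–Inland1: 30 × $4 = $120
  P2–Inland3: 45 × $10 = $450
  P3–Inland1: 5 × $13 = $65
  P3–Inland2: 5 × $11 = $55
  P3–Inland3: 20 × $14 = $280
Optimal cost = $970.
Saving = 1040 − 970 = $70.

70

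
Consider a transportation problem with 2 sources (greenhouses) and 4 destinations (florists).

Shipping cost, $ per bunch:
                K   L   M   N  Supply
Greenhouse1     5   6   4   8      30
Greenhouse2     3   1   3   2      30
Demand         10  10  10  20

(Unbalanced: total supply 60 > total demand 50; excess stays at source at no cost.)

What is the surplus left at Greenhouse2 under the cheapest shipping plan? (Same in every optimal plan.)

Minimum-cost shipments:
  Greenhouse1→K: 10 × $5 = $50
  Greenhouse1→M: 10 × $4 = $40
  Greenhouse2→L: 10 × $1 = $10
  Greenhouse2→N: 20 × $2 = $40
Total cost = $140.
Greenhouse2 ships 30 of its 30, leaving 0.

0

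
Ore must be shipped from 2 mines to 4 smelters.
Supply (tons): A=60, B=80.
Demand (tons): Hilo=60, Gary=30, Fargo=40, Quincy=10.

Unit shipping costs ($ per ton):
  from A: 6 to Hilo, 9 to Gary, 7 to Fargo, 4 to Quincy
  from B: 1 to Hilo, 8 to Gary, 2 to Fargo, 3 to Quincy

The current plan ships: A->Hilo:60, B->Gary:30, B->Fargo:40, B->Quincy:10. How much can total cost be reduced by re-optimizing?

Current plan cost = 60·6 + 30·8 + 40·2 + 10·3 = $710.
Optimal plan:
  A->Hilo: 20 tons
  A->Gary: 30 tons
  A->Quincy: 10 tons
  B->Hilo: 40 tons
  B->Fargo: 40 tons
Optimal cost = $550.
Saving = 710 − 550 = $160.

160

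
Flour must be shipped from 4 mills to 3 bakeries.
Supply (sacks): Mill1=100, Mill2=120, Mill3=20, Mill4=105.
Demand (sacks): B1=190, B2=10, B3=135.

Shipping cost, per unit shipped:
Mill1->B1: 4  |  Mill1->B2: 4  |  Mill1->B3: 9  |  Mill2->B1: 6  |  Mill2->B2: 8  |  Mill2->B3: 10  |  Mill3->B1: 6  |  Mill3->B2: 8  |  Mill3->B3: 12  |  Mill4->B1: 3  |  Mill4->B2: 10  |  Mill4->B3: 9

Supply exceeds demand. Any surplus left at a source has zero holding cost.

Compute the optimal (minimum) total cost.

A cheapest plan:
  Mill1->B1: 75 × 4 = 300
  Mill1->B2: 10 × 4 = 40
  Mill1->B3: 15 × 9 = 135
  Mill2->B3: 120 × 10 = 1200
  Mill3->B1: 10 × 6 = 60
  Mill4->B1: 105 × 3 = 315
Total = 300 + 40 + 135 + 1200 + 60 + 315 = 2050.
(Supply check: Mill1 ships 100; Mill2 ships 120; Mill3 ships 10; Mill4 ships 105.)

2050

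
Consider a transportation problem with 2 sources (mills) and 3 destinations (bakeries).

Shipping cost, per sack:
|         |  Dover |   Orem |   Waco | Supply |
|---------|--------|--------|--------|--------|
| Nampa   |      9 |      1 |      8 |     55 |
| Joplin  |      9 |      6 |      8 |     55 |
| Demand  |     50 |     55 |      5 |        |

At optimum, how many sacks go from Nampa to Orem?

Optimal shipments:
  Nampa→Orem: 55 sacks
  Joplin→Dover: 50 sacks
  Joplin→Waco: 5 sacks
Total cost = 545.
So Nampa→Orem carries 55 sacks.

55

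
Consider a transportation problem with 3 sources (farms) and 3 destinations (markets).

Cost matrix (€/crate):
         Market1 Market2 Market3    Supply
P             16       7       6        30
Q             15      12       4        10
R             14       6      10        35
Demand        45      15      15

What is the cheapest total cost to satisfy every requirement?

825

Optimal allocation:
  P to Market1: 10 × €16 = €160
  P to Market2: 15 × €7 = €105
  P to Market3: 5 × €6 = €30
  Q to Market3: 10 × €4 = €40
  R to Market1: 35 × €14 = €490
Total = 160 + 105 + 30 + 40 + 490 = €825.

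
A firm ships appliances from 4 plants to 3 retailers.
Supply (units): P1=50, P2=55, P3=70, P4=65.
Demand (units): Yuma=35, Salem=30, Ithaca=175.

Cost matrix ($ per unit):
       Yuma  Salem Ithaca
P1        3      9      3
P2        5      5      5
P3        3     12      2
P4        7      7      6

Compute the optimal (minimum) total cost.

One minimum-cost allocation:
  P1→Yuma: 10 × $3 = $30
  P1→Ithaca: 40 × $3 = $120
  P2→Yuma: 25 × $5 = $125
  P2→Salem: 30 × $5 = $150
  P3→Ithaca: 70 × $2 = $140
  P4→Ithaca: 65 × $6 = $390
Total = 30 + 120 + 125 + 150 + 140 + 390 = $955.

955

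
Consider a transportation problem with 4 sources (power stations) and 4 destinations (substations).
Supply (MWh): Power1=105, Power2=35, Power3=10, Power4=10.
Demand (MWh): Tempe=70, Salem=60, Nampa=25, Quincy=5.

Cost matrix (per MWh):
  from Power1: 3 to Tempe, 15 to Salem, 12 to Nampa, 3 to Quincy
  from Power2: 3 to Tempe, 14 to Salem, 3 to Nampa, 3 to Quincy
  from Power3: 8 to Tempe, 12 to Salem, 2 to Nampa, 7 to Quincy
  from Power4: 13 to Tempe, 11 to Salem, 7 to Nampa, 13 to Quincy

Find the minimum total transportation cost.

1120

An optimal shipping plan:
  Power1–Tempe: 70 × 3 = 210
  Power1–Salem: 30 × 15 = 450
  Power1–Quincy: 5 × 3 = 15
  Power2–Salem: 10 × 14 = 140
  Power2–Nampa: 25 × 3 = 75
  Power3–Salem: 10 × 12 = 120
  Power4–Salem: 10 × 11 = 110
Total = 210 + 450 + 15 + 140 + 75 + 120 + 110 = 1120.
(Supply check: Power1 ships 105; Power2 ships 35; Power3 ships 10; Power4 ships 10.)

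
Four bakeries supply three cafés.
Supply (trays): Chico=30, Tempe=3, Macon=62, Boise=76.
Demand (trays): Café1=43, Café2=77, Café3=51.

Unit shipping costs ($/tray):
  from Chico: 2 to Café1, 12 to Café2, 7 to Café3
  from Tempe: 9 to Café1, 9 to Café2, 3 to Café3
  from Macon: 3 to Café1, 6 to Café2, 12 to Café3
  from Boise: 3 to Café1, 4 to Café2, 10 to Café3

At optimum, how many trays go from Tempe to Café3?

3

Optimal shipments:
  Chico–Café3: 30 × $7 = $210
  Tempe–Café3: 3 × $3 = $9
  Macon–Café1: 43 × $3 = $129
  Macon–Café2: 1 × $6 = $6
  Macon–Café3: 18 × $12 = $216
  Boise–Café2: 76 × $4 = $304
Total cost = $874.
So Tempe→Café3 carries 3 trays.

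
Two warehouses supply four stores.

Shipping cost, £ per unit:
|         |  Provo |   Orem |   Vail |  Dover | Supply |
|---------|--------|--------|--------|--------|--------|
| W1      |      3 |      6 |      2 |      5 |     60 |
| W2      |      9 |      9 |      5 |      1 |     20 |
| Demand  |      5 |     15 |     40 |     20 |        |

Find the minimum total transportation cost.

A cheapest plan:
  W1 to Provo: 5 × £3 = £15
  W1 to Orem: 15 × £6 = £90
  W1 to Vail: 40 × £2 = £80
  W2 to Dover: 20 × £1 = £20
Total = 15 + 90 + 80 + 20 = £205.
(Supply check: W1 ships 60; W2 ships 20.)

205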